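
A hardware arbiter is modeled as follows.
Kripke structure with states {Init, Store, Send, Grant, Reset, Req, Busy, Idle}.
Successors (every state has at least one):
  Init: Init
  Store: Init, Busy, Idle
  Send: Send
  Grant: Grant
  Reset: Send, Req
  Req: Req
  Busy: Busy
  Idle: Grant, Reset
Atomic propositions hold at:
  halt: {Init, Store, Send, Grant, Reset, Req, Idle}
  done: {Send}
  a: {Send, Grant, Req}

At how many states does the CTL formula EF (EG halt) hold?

EG halt: greatest fixpoint, start Z0 = {Init, Store, Send, Grant, Reset, Req, Idle}, keep only states in Sat with some successor in Z. Already a fixed point.
Sat(EG halt) = {Init, Store, Send, Grant, Reset, Req, Idle}
EF (EG halt): least fixpoint, start Z0 = {Init, Store, Send, Grant, Reset, Req, Idle}, add states with some successor in Z. Already a fixed point.
Sat(EF (EG halt)) = {Init, Store, Send, Grant, Reset, Req, Idle}
|Sat(EF (EG halt))| = |{Init, Store, Send, Grant, Reset, Req, Idle}| = 7.

7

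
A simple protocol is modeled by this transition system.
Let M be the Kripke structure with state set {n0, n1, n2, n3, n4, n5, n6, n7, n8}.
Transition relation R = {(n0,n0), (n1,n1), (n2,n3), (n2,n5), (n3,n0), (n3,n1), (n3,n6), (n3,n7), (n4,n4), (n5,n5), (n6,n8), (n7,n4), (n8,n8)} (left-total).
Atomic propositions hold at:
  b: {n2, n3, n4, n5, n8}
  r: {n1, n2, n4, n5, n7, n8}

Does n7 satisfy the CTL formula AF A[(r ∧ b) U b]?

Sat(r ∧ b) = {n2, n4, n5, n8}
A[(r ∧ b) U b]: least fixpoint, start Z0 = Sat(b) = {n2, n3, n4, n5, n8}, add states in Sat(r ∧ b) with every successor in Z. Already a fixed point.
Sat(A[(r ∧ b) U b]) = {n2, n3, n4, n5, n8}
AF A[(r ∧ b) U b]: least fixpoint, start Z0 = {n2, n3, n4, n5, n8}, add states with every successor in Z. Z1 = {n2, n3, n4, n5, n6, n7, n8}; fixed.
Sat(AF A[(r ∧ b) U b]) = {n2, n3, n4, n5, n6, n7, n8}
n7 ∈ Sat(AF A[(r ∧ b) U b]) = {n2, n3, n4, n5, n6, n7, n8}, so the formula holds at n7.

Yes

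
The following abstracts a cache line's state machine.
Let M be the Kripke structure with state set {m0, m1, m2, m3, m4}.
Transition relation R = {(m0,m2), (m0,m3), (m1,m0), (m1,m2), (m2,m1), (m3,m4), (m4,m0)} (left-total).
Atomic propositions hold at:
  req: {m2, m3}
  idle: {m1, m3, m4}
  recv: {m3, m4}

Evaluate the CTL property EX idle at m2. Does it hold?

Yes

Sat(EX idle) = {s : some successor in {m1, m3, m4}} = {m0, m2, m3}
m2 ∈ Sat(EX idle) = {m0, m2, m3}, so the formula holds at m2.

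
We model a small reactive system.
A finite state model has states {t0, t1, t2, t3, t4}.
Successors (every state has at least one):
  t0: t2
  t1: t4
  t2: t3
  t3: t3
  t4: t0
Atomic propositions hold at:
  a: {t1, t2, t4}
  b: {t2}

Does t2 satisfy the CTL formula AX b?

Sat(AX b) = {s : every successor in {t2}} = {t0}
t2 ∉ Sat(AX b) = {t0}, so the formula does not hold at t2.

No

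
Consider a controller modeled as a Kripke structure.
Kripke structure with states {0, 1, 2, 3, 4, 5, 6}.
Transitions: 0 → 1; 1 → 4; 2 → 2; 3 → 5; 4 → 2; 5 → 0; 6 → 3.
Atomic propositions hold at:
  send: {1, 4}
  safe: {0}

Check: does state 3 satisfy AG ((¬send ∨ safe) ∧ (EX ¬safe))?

No

Sat(¬send) = {0, 2, 3, 5, 6}
Sat(¬send ∨ safe) = {0, 2, 3, 5, 6}
Sat(¬safe) = {1, 2, 3, 4, 5, 6}
Sat(EX ¬safe) = {s : some successor in {1, 2, 3, 4, 5, 6}} = {0, 1, 2, 3, 4, 6}
Sat((¬send ∨ safe) ∧ (EX ¬safe)) = {0, 2, 3, 6}
AG ((¬send ∨ safe) ∧ (EX ¬safe)): greatest fixpoint, start Z0 = {0, 2, 3, 6}, keep only states in Sat with every successor in Z. Z1 = {2, 6}; Z2 = {2}; fixed.
Sat(AG ((¬send ∨ safe) ∧ (EX ¬safe))) = {2}
3 ∉ Sat(AG ((¬send ∨ safe) ∧ (EX ¬safe))) = {2}, so the formula does not hold at 3.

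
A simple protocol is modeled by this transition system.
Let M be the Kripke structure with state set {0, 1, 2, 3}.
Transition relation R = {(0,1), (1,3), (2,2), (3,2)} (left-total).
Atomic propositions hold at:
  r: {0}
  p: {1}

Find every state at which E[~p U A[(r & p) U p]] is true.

{0, 1}

Sat(~p) = {0, 2, 3}
Sat(r & p) = ∅
A[(r & p) U p]: least fixpoint, start Z0 = Sat(p) = {1}, add states in Sat(r & p) with every successor in Z. Already a fixed point.
Sat(A[(r & p) U p]) = {1}
E[~p U A[(r & p) U p]]: least fixpoint, start Z0 = Sat(A[(r & p) U p]) = {1}, add states in Sat(~p) with some successor in Z. Z1 = {0, 1}; fixed.
Sat(E[~p U A[(r & p) U p]]) = {0, 1}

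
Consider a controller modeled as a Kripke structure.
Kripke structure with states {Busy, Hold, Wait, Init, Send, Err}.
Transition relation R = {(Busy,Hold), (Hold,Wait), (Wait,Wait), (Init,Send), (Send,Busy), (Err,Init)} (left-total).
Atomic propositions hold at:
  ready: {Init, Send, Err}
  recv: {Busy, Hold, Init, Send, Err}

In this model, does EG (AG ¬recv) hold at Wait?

Yes

Sat(¬recv) = {Wait}
AG ¬recv: greatest fixpoint, start Z0 = {Wait}, keep only states in Sat with every successor in Z. Already a fixed point.
Sat(AG ¬recv) = {Wait}
EG (AG ¬recv): greatest fixpoint, start Z0 = {Wait}, keep only states in Sat with some successor in Z. Already a fixed point.
Sat(EG (AG ¬recv)) = {Wait}
Wait ∈ Sat(EG (AG ¬recv)) = {Wait}, so the formula holds at Wait.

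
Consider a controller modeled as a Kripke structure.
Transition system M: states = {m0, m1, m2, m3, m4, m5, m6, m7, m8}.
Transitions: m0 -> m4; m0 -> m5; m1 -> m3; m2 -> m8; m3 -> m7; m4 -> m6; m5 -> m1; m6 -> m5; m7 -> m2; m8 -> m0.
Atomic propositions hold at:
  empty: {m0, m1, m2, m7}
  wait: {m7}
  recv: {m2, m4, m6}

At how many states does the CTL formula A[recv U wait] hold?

A[recv U wait]: least fixpoint, start Z0 = Sat(wait) = {m7}, add states in Sat(recv) with every successor in Z. Already a fixed point.
Sat(A[recv U wait]) = {m7}
|Sat(A[recv U wait])| = |{m7}| = 1.

1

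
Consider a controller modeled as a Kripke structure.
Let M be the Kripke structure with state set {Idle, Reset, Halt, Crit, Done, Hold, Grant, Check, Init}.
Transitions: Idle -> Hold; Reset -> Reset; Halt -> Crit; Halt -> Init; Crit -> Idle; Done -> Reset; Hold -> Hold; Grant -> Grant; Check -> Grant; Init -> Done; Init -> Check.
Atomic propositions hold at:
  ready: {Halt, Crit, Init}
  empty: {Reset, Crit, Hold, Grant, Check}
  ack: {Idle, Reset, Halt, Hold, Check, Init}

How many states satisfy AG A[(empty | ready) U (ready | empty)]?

Sat(empty | ready) = {Reset, Halt, Crit, Hold, Grant, Check, Init}
Sat(ready | empty) = {Reset, Halt, Crit, Hold, Grant, Check, Init}
A[(empty | ready) U (ready | empty)]: least fixpoint, start Z0 = Sat((ready | empty)) = {Reset, Halt, Crit, Hold, Grant, Check, Init}, add states in Sat(empty | ready) with every successor in Z. Already a fixed point.
Sat(A[(empty | ready) U (ready | empty)]) = {Reset, Halt, Crit, Hold, Grant, Check, Init}
AG A[(empty | ready) U (ready | empty)]: greatest fixpoint, start Z0 = {Reset, Halt, Crit, Hold, Grant, Check, Init}, keep only states in Sat with every successor in Z. Z1 = {Reset, Halt, Hold, Grant, Check}; Z2 = {Reset, Hold, Grant, Check}; fixed.
Sat(AG A[(empty | ready) U (ready | empty)]) = {Reset, Hold, Grant, Check}
|Sat(AG A[(empty | ready) U (ready | empty)])| = |{Reset, Hold, Grant, Check}| = 4.

4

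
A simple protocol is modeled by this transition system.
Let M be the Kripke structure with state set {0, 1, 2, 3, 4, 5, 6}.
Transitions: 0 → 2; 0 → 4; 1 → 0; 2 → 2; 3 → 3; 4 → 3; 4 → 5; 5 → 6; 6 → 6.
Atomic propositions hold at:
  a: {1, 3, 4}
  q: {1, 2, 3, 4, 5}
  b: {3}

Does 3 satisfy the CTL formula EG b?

Yes

EG b: greatest fixpoint, start Z0 = {3}, keep only states in Sat with some successor in Z. Already a fixed point.
Sat(EG b) = {3}
3 ∈ Sat(EG b) = {3}, so the formula holds at 3.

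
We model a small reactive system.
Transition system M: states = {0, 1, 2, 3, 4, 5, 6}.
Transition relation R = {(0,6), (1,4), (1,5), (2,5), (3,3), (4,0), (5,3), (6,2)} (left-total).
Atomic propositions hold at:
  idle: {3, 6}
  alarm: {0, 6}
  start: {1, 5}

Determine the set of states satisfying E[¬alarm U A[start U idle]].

Sat(¬alarm) = {1, 2, 3, 4, 5}
A[start U idle]: least fixpoint, start Z0 = Sat(idle) = {3, 6}, add states in Sat(start) with every successor in Z. Z1 = {3, 5, 6}; fixed.
Sat(A[start U idle]) = {3, 5, 6}
E[¬alarm U A[start U idle]]: least fixpoint, start Z0 = Sat(A[start U idle]) = {3, 5, 6}, add states in Sat(¬alarm) with some successor in Z. Z1 = {1, 2, 3, 5, 6}; fixed.
Sat(E[¬alarm U A[start U idle]]) = {1, 2, 3, 5, 6}

{1, 2, 3, 5, 6}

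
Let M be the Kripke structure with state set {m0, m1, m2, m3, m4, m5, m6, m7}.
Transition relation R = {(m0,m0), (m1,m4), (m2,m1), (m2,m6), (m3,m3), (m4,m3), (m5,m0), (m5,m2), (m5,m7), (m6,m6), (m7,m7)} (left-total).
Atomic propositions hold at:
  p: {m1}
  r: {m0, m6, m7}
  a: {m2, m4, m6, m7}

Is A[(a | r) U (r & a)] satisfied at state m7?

Sat(a | r) = {m0, m2, m4, m6, m7}
Sat(r & a) = {m6, m7}
A[(a | r) U (r & a)]: least fixpoint, start Z0 = Sat((r & a)) = {m6, m7}, add states in Sat(a | r) with every successor in Z. Already a fixed point.
Sat(A[(a | r) U (r & a)]) = {m6, m7}
m7 ∈ Sat(A[(a | r) U (r & a)]) = {m6, m7}, so the formula holds at m7.

Yes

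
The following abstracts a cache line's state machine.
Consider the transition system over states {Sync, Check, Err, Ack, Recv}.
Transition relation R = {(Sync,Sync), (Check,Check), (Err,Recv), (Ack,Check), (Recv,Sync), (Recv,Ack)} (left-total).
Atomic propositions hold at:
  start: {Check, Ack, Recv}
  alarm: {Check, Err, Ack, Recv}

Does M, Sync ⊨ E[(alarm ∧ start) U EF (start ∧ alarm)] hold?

No

Sat(alarm ∧ start) = {Check, Ack, Recv}
Sat(start ∧ alarm) = {Check, Ack, Recv}
EF (start ∧ alarm): least fixpoint, start Z0 = {Check, Ack, Recv}, add states with some successor in Z. Z1 = {Check, Err, Ack, Recv}; fixed.
Sat(EF (start ∧ alarm)) = {Check, Err, Ack, Recv}
E[(alarm ∧ start) U EF (start ∧ alarm)]: least fixpoint, start Z0 = Sat(EF (start ∧ alarm)) = {Check, Err, Ack, Recv}, add states in Sat(alarm ∧ start) with some successor in Z. Already a fixed point.
Sat(E[(alarm ∧ start) U EF (start ∧ alarm)]) = {Check, Err, Ack, Recv}
Sync ∉ Sat(E[(alarm ∧ start) U EF (start ∧ alarm)]) = {Check, Err, Ack, Recv}, so the formula does not hold at Sync.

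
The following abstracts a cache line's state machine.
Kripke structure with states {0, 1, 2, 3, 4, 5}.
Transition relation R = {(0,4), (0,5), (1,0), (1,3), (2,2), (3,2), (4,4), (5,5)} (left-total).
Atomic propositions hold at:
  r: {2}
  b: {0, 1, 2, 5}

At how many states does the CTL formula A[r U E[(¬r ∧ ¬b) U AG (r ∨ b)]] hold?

3

Sat(¬r) = {0, 1, 3, 4, 5}
Sat(¬b) = {3, 4}
Sat(¬r ∧ ¬b) = {3, 4}
Sat(r ∨ b) = {0, 1, 2, 5}
AG (r ∨ b): greatest fixpoint, start Z0 = {0, 1, 2, 5}, keep only states in Sat with every successor in Z. Z1 = {2, 5}; fixed.
Sat(AG (r ∨ b)) = {2, 5}
E[(¬r ∧ ¬b) U AG (r ∨ b)]: least fixpoint, start Z0 = Sat(AG (r ∨ b)) = {2, 5}, add states in Sat(¬r ∧ ¬b) with some successor in Z. Z1 = {2, 3, 5}; fixed.
Sat(E[(¬r ∧ ¬b) U AG (r ∨ b)]) = {2, 3, 5}
A[r U E[(¬r ∧ ¬b) U AG (r ∨ b)]]: least fixpoint, start Z0 = Sat(E[(¬r ∧ ¬b) U AG (r ∨ b)]) = {2, 3, 5}, add states in Sat(r) with every successor in Z. Already a fixed point.
Sat(A[r U E[(¬r ∧ ¬b) U AG (r ∨ b)]]) = {2, 3, 5}
|Sat(A[r U E[(¬r ∧ ¬b) U AG (r ∨ b)]])| = |{2, 3, 5}| = 3.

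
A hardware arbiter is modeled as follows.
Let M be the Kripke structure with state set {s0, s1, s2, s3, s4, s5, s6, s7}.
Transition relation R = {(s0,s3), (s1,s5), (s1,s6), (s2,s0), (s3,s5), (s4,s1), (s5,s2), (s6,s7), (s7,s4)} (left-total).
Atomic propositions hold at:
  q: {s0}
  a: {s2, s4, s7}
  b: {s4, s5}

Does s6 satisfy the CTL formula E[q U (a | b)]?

Sat(a | b) = {s2, s4, s5, s7}
E[q U (a | b)]: least fixpoint, start Z0 = Sat((a | b)) = {s2, s4, s5, s7}, add states in Sat(q) with some successor in Z. Already a fixed point.
Sat(E[q U (a | b)]) = {s2, s4, s5, s7}
s6 ∉ Sat(E[q U (a | b)]) = {s2, s4, s5, s7}, so the formula does not hold at s6.

No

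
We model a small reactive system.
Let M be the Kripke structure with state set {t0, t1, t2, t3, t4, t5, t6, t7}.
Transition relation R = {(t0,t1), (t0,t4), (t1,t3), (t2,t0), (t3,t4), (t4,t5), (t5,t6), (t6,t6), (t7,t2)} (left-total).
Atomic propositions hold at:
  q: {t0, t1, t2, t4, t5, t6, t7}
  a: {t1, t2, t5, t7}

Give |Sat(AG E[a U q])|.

E[a U q]: least fixpoint, start Z0 = Sat(q) = {t0, t1, t2, t4, t5, t6, t7}, add states in Sat(a) with some successor in Z. Already a fixed point.
Sat(E[a U q]) = {t0, t1, t2, t4, t5, t6, t7}
AG E[a U q]: greatest fixpoint, start Z0 = {t0, t1, t2, t4, t5, t6, t7}, keep only states in Sat with every successor in Z. Z1 = {t0, t2, t4, t5, t6, t7}; Z2 = {t2, t4, t5, t6, t7}; Z3 = {t4, t5, t6, t7}; Z4 = {t4, t5, t6}; fixed.
Sat(AG E[a U q]) = {t4, t5, t6}
|Sat(AG E[a U q])| = |{t4, t5, t6}| = 3.

3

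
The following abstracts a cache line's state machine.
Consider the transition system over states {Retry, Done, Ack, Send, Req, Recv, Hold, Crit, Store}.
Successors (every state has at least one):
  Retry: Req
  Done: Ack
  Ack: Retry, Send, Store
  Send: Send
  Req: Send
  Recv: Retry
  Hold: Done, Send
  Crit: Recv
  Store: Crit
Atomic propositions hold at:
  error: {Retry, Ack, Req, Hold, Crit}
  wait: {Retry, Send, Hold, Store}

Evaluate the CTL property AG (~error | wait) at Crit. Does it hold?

Sat(~error) = {Done, Send, Recv, Store}
Sat(~error | wait) = {Retry, Done, Send, Recv, Hold, Store}
AG (~error | wait): greatest fixpoint, start Z0 = {Retry, Done, Send, Recv, Hold, Store}, keep only states in Sat with every successor in Z. Z1 = {Send, Recv, Hold}; Z2 = {Send}; fixed.
Sat(AG (~error | wait)) = {Send}
Crit ∉ Sat(AG (~error | wait)) = {Send}, so the formula does not hold at Crit.

No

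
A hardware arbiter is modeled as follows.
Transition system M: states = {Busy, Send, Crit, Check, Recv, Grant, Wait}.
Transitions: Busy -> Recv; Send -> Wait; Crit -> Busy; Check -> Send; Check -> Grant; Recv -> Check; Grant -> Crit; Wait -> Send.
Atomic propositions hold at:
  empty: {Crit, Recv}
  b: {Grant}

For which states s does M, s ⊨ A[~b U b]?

{Grant}

Sat(~b) = {Busy, Send, Crit, Check, Recv, Wait}
A[~b U b]: least fixpoint, start Z0 = Sat(b) = {Grant}, add states in Sat(~b) with every successor in Z. Already a fixed point.
Sat(A[~b U b]) = {Grant}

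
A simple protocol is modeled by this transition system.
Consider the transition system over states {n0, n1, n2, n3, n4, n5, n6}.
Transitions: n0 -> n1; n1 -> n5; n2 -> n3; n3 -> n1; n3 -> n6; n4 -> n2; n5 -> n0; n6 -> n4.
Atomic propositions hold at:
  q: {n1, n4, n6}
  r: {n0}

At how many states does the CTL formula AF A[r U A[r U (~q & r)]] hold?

3

Sat(~q) = {n0, n2, n3, n5}
Sat(~q & r) = {n0}
A[r U (~q & r)]: least fixpoint, start Z0 = Sat((~q & r)) = {n0}, add states in Sat(r) with every successor in Z. Already a fixed point.
Sat(A[r U (~q & r)]) = {n0}
A[r U A[r U (~q & r)]]: least fixpoint, start Z0 = Sat(A[r U (~q & r)]) = {n0}, add states in Sat(r) with every successor in Z. Already a fixed point.
Sat(A[r U A[r U (~q & r)]]) = {n0}
AF A[r U A[r U (~q & r)]]: least fixpoint, start Z0 = {n0}, add states with every successor in Z. Z1 = {n0, n5}; Z2 = {n0, n1, n5}; fixed.
Sat(AF A[r U A[r U (~q & r)]]) = {n0, n1, n5}
|Sat(AF A[r U A[r U (~q & r)]])| = |{n0, n1, n5}| = 3.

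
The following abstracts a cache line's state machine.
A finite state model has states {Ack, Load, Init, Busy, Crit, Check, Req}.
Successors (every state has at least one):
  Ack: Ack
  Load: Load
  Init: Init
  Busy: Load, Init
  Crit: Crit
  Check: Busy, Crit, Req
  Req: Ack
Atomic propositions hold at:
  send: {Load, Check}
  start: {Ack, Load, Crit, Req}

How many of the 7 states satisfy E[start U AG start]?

AG start: greatest fixpoint, start Z0 = {Ack, Load, Crit, Req}, keep only states in Sat with every successor in Z. Already a fixed point.
Sat(AG start) = {Ack, Load, Crit, Req}
E[start U AG start]: least fixpoint, start Z0 = Sat(AG start) = {Ack, Load, Crit, Req}, add states in Sat(start) with some successor in Z. Already a fixed point.
Sat(E[start U AG start]) = {Ack, Load, Crit, Req}
|Sat(E[start U AG start])| = |{Ack, Load, Crit, Req}| = 4.

4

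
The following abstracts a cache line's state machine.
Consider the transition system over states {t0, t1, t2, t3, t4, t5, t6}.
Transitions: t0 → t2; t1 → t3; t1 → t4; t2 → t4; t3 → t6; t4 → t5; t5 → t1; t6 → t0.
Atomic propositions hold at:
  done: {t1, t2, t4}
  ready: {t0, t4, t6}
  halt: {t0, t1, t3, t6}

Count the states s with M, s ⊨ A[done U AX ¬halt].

3

Sat(¬halt) = {t2, t4, t5}
Sat(AX ¬halt) = {s : every successor in {t2, t4, t5}} = {t0, t2, t4}
A[done U AX ¬halt]: least fixpoint, start Z0 = Sat(AX ¬halt) = {t0, t2, t4}, add states in Sat(done) with every successor in Z. Already a fixed point.
Sat(A[done U AX ¬halt]) = {t0, t2, t4}
|Sat(A[done U AX ¬halt])| = |{t0, t2, t4}| = 3.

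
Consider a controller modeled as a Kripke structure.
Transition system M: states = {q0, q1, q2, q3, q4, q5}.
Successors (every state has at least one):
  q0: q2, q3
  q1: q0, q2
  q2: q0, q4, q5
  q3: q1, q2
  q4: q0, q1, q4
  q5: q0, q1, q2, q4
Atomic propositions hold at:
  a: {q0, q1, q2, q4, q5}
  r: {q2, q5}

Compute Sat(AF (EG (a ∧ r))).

{q2, q5}

Sat(a ∧ r) = {q2, q5}
EG (a ∧ r): greatest fixpoint, start Z0 = {q2, q5}, keep only states in Sat with some successor in Z. Already a fixed point.
Sat(EG (a ∧ r)) = {q2, q5}
AF (EG (a ∧ r)): least fixpoint, start Z0 = {q2, q5}, add states with every successor in Z. Already a fixed point.
Sat(AF (EG (a ∧ r))) = {q2, q5}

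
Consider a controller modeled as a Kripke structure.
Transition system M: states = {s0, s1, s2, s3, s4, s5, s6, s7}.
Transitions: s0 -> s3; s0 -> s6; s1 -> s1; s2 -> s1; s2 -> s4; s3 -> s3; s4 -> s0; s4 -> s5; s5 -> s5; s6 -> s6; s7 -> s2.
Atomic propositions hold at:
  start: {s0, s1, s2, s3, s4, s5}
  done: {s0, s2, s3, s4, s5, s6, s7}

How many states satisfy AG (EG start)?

3

EG start: greatest fixpoint, start Z0 = {s0, s1, s2, s3, s4, s5}, keep only states in Sat with some successor in Z. Already a fixed point.
Sat(EG start) = {s0, s1, s2, s3, s4, s5}
AG (EG start): greatest fixpoint, start Z0 = {s0, s1, s2, s3, s4, s5}, keep only states in Sat with every successor in Z. Z1 = {s1, s2, s3, s4, s5}; Z2 = {s1, s2, s3, s5}; Z3 = {s1, s3, s5}; fixed.
Sat(AG (EG start)) = {s1, s3, s5}
|Sat(AG (EG start))| = |{s1, s3, s5}| = 3.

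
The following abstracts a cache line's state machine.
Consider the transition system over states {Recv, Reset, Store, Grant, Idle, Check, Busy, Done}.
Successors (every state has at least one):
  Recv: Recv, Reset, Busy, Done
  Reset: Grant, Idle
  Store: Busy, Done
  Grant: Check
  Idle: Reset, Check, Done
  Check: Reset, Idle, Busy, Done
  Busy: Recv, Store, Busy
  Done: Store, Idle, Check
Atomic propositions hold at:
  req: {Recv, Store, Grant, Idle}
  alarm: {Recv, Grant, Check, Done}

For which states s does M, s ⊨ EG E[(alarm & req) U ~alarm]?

{Recv, Reset, Store, Idle, Busy}

Sat(alarm & req) = {Recv, Grant}
Sat(~alarm) = {Reset, Store, Idle, Busy}
E[(alarm & req) U ~alarm]: least fixpoint, start Z0 = Sat(~alarm) = {Reset, Store, Idle, Busy}, add states in Sat(alarm & req) with some successor in Z. Z1 = {Recv, Reset, Store, Idle, Busy}; fixed.
Sat(E[(alarm & req) U ~alarm]) = {Recv, Reset, Store, Idle, Busy}
EG E[(alarm & req) U ~alarm]: greatest fixpoint, start Z0 = {Recv, Reset, Store, Idle, Busy}, keep only states in Sat with some successor in Z. Already a fixed point.
Sat(EG E[(alarm & req) U ~alarm]) = {Recv, Reset, Store, Idle, Busy}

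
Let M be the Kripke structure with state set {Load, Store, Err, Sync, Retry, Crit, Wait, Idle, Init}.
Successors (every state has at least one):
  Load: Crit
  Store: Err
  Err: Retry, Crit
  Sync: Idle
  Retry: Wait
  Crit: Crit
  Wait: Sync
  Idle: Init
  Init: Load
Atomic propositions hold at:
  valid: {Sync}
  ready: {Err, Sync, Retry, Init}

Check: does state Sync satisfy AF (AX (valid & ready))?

No

Sat(valid & ready) = {Sync}
Sat(AX (valid & ready)) = {s : every successor in {Sync}} = {Wait}
AF (AX (valid & ready)): least fixpoint, start Z0 = {Wait}, add states with every successor in Z. Z1 = {Retry, Wait}; fixed.
Sat(AF (AX (valid & ready))) = {Retry, Wait}
Sync ∉ Sat(AF (AX (valid & ready))) = {Retry, Wait}, so the formula does not hold at Sync.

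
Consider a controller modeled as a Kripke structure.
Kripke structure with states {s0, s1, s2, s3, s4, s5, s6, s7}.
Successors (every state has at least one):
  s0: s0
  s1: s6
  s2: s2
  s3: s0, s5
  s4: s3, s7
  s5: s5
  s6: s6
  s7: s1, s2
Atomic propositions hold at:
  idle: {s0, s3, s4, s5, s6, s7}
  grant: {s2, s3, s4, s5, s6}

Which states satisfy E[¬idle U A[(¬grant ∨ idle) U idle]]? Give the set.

{s0, s1, s3, s4, s5, s6, s7}

Sat(¬idle) = {s1, s2}
Sat(¬grant) = {s0, s1, s7}
Sat(¬grant ∨ idle) = {s0, s1, s3, s4, s5, s6, s7}
A[(¬grant ∨ idle) U idle]: least fixpoint, start Z0 = Sat(idle) = {s0, s3, s4, s5, s6, s7}, add states in Sat(¬grant ∨ idle) with every successor in Z. Z1 = {s0, s1, s3, s4, s5, s6, s7}; fixed.
Sat(A[(¬grant ∨ idle) U idle]) = {s0, s1, s3, s4, s5, s6, s7}
E[¬idle U A[(¬grant ∨ idle) U idle]]: least fixpoint, start Z0 = Sat(A[(¬grant ∨ idle) U idle]) = {s0, s1, s3, s4, s5, s6, s7}, add states in Sat(¬idle) with some successor in Z. Already a fixed point.
Sat(E[¬idle U A[(¬grant ∨ idle) U idle]]) = {s0, s1, s3, s4, s5, s6, s7}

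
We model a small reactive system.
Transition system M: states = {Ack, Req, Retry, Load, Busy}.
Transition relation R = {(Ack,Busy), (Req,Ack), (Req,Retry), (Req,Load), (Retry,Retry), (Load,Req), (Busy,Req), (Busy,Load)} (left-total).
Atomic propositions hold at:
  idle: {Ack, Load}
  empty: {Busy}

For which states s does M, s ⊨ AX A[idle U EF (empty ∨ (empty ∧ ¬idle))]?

Sat(¬idle) = {Req, Retry, Busy}
Sat(empty ∧ ¬idle) = {Busy}
Sat(empty ∨ (empty ∧ ¬idle)) = {Busy}
EF (empty ∨ (empty ∧ ¬idle)): least fixpoint, start Z0 = {Busy}, add states with some successor in Z. Z1 = {Ack, Busy}; Z2 = {Ack, Req, Busy}; Z3 = {Ack, Req, Load, Busy}; fixed.
Sat(EF (empty ∨ (empty ∧ ¬idle))) = {Ack, Req, Load, Busy}
A[idle U EF (empty ∨ (empty ∧ ¬idle))]: least fixpoint, start Z0 = Sat(EF (empty ∨ (empty ∧ ¬idle))) = {Ack, Req, Load, Busy}, add states in Sat(idle) with every successor in Z. Already a fixed point.
Sat(A[idle U EF (empty ∨ (empty ∧ ¬idle))]) = {Ack, Req, Load, Busy}
Sat(AX A[idle U EF (empty ∨ (empty ∧ ¬idle))]) = {s : every successor in {Ack, Req, Load, Busy}} = {Ack, Load, Busy}

{Ack, Load, Busy}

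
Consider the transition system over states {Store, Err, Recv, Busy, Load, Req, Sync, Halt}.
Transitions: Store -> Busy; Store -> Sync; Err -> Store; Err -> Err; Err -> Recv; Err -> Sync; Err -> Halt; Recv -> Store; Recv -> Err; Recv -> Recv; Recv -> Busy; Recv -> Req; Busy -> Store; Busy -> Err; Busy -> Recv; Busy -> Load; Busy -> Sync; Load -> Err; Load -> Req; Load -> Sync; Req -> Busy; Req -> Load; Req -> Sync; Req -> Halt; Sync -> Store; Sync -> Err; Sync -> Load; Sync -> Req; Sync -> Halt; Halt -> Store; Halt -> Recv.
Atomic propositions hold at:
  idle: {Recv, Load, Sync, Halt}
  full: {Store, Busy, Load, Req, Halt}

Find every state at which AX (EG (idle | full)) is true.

{Store, Req, Halt}

Sat(idle | full) = {Store, Recv, Busy, Load, Req, Sync, Halt}
EG (idle | full): greatest fixpoint, start Z0 = {Store, Recv, Busy, Load, Req, Sync, Halt}, keep only states in Sat with some successor in Z. Already a fixed point.
Sat(EG (idle | full)) = {Store, Recv, Busy, Load, Req, Sync, Halt}
Sat(AX (EG (idle | full))) = {s : every successor in {Store, Recv, Busy, Load, Req, Sync, Halt}} = {Store, Req, Halt}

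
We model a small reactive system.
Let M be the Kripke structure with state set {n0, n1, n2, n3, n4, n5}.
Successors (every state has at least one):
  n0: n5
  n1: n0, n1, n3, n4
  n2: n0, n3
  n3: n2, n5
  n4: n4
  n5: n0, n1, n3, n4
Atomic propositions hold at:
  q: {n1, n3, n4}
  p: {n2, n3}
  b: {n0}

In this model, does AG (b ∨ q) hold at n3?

Sat(b ∨ q) = {n0, n1, n3, n4}
AG (b ∨ q): greatest fixpoint, start Z0 = {n0, n1, n3, n4}, keep only states in Sat with every successor in Z. Z1 = {n1, n4}; Z2 = {n4}; fixed.
Sat(AG (b ∨ q)) = {n4}
n3 ∉ Sat(AG (b ∨ q)) = {n4}, so the formula does not hold at n3.

No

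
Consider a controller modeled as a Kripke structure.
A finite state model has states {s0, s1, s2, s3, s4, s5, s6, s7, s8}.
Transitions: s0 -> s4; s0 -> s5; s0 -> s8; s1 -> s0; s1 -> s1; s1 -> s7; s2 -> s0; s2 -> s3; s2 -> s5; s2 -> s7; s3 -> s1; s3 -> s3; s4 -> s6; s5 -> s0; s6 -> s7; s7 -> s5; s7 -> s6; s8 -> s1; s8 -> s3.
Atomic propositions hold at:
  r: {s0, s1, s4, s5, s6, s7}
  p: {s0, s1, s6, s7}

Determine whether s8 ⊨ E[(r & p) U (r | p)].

No

Sat(r & p) = {s0, s1, s6, s7}
Sat(r | p) = {s0, s1, s4, s5, s6, s7}
E[(r & p) U (r | p)]: least fixpoint, start Z0 = Sat((r | p)) = {s0, s1, s4, s5, s6, s7}, add states in Sat(r & p) with some successor in Z. Already a fixed point.
Sat(E[(r & p) U (r | p)]) = {s0, s1, s4, s5, s6, s7}
s8 ∉ Sat(E[(r & p) U (r | p)]) = {s0, s1, s4, s5, s6, s7}, so the formula does not hold at s8.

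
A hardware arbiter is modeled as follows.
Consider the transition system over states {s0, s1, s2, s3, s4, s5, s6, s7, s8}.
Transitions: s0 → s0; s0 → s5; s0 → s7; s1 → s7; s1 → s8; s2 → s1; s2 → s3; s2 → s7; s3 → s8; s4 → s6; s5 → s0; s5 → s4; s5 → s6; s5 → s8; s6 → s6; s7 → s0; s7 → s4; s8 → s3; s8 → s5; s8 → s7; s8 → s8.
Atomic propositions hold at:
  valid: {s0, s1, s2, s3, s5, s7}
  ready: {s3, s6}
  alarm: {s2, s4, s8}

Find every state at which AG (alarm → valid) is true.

{s6}

Sat(alarm → valid) = {s0, s1, s2, s3, s5, s6, s7}
AG (alarm → valid): greatest fixpoint, start Z0 = {s0, s1, s2, s3, s5, s6, s7}, keep only states in Sat with every successor in Z. Z1 = {s0, s2, s6}; Z2 = {s6}; fixed.
Sat(AG (alarm → valid)) = {s6}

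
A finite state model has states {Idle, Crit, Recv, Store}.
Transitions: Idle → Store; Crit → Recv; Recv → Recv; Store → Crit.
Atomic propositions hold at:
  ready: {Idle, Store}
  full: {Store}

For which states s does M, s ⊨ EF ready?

EF ready: least fixpoint, start Z0 = {Idle, Store}, add states with some successor in Z. Already a fixed point.
Sat(EF ready) = {Idle, Store}

{Idle, Store}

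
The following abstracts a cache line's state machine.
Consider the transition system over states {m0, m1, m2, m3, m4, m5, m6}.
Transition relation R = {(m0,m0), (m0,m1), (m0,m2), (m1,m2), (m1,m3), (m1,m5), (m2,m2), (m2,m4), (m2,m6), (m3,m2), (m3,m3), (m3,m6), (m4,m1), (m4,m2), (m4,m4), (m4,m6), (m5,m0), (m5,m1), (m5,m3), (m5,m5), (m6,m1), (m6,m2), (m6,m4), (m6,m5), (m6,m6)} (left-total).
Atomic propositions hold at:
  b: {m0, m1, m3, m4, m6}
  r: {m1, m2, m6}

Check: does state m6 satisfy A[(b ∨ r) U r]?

Yes

Sat(b ∨ r) = {m0, m1, m2, m3, m4, m6}
A[(b ∨ r) U r]: least fixpoint, start Z0 = Sat(r) = {m1, m2, m6}, add states in Sat(b ∨ r) with every successor in Z. Already a fixed point.
Sat(A[(b ∨ r) U r]) = {m1, m2, m6}
m6 ∈ Sat(A[(b ∨ r) U r]) = {m1, m2, m6}, so the formula holds at m6.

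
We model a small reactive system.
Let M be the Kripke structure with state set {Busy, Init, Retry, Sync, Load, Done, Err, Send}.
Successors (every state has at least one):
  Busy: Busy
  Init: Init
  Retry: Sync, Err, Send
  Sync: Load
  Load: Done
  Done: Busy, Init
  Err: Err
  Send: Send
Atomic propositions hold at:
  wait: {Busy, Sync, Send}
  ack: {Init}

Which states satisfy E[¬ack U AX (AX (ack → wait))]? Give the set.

Sat(¬ack) = {Busy, Retry, Sync, Load, Done, Err, Send}
Sat(ack → wait) = {Busy, Retry, Sync, Load, Done, Err, Send}
Sat(AX (ack → wait)) = {s : every successor in {Busy, Retry, Sync, Load, Done, Err, Send}} = {Busy, Retry, Sync, Load, Err, Send}
Sat(AX (AX (ack → wait))) = {s : every successor in {Busy, Retry, Sync, Load, Err, Send}} = {Busy, Retry, Sync, Err, Send}
E[¬ack U AX (AX (ack → wait))]: least fixpoint, start Z0 = Sat(AX (AX (ack → wait))) = {Busy, Retry, Sync, Err, Send}, add states in Sat(¬ack) with some successor in Z. Z1 = {Busy, Retry, Sync, Done, Err, Send}; Z2 = {Busy, Retry, Sync, Load, Done, Err, Send}; fixed.
Sat(E[¬ack U AX (AX (ack → wait))]) = {Busy, Retry, Sync, Load, Done, Err, Send}

{Busy, Retry, Sync, Load, Done, Err, Send}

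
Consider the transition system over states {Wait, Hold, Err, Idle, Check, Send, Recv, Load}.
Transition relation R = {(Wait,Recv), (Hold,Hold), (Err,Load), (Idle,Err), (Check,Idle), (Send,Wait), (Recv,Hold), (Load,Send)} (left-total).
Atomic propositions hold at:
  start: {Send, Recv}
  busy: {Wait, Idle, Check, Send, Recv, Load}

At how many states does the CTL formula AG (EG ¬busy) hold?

Sat(¬busy) = {Hold, Err}
EG ¬busy: greatest fixpoint, start Z0 = {Hold, Err}, keep only states in Sat with some successor in Z. Z1 = {Hold}; fixed.
Sat(EG ¬busy) = {Hold}
AG (EG ¬busy): greatest fixpoint, start Z0 = {Hold}, keep only states in Sat with every successor in Z. Already a fixed point.
Sat(AG (EG ¬busy)) = {Hold}
|Sat(AG (EG ¬busy))| = |{Hold}| = 1.

1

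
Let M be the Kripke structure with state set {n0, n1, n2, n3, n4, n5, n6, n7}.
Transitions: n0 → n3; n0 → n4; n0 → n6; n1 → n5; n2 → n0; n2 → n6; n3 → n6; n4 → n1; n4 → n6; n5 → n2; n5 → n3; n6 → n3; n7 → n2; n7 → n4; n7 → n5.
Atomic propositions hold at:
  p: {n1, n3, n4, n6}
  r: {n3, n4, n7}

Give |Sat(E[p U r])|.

E[p U r]: least fixpoint, start Z0 = Sat(r) = {n3, n4, n7}, add states in Sat(p) with some successor in Z. Z1 = {n3, n4, n6, n7}; fixed.
Sat(E[p U r]) = {n3, n4, n6, n7}
|Sat(E[p U r])| = |{n3, n4, n6, n7}| = 4.

4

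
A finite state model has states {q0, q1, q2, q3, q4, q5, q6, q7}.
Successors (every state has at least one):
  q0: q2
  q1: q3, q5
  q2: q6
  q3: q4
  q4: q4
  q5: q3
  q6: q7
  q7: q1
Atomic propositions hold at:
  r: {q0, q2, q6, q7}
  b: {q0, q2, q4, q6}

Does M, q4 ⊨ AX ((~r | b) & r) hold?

No

Sat(~r) = {q1, q3, q4, q5}
Sat(~r | b) = {q0, q1, q2, q3, q4, q5, q6}
Sat((~r | b) & r) = {q0, q2, q6}
Sat(AX ((~r | b) & r)) = {s : every successor in {q0, q2, q6}} = {q0, q2}
q4 ∉ Sat(AX ((~r | b) & r)) = {q0, q2}, so the formula does not hold at q4.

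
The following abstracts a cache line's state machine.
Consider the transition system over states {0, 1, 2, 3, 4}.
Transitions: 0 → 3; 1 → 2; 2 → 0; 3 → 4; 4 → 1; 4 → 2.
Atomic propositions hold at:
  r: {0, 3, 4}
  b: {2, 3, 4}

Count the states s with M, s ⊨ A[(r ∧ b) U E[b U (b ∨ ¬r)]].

4

Sat(r ∧ b) = {3, 4}
Sat(¬r) = {1, 2}
Sat(b ∨ ¬r) = {1, 2, 3, 4}
E[b U (b ∨ ¬r)]: least fixpoint, start Z0 = Sat((b ∨ ¬r)) = {1, 2, 3, 4}, add states in Sat(b) with some successor in Z. Already a fixed point.
Sat(E[b U (b ∨ ¬r)]) = {1, 2, 3, 4}
A[(r ∧ b) U E[b U (b ∨ ¬r)]]: least fixpoint, start Z0 = Sat(E[b U (b ∨ ¬r)]) = {1, 2, 3, 4}, add states in Sat(r ∧ b) with every successor in Z. Already a fixed point.
Sat(A[(r ∧ b) U E[b U (b ∨ ¬r)]]) = {1, 2, 3, 4}
|Sat(A[(r ∧ b) U E[b U (b ∨ ¬r)]])| = |{1, 2, 3, 4}| = 4.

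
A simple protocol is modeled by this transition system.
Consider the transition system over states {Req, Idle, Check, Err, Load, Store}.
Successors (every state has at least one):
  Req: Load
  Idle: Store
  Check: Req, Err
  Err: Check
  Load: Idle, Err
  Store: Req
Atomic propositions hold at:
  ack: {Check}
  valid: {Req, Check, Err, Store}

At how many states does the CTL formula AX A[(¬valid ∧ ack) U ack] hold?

Sat(¬valid) = {Idle, Load}
Sat(¬valid ∧ ack) = ∅
A[(¬valid ∧ ack) U ack]: least fixpoint, start Z0 = Sat(ack) = {Check}, add states in Sat(¬valid ∧ ack) with every successor in Z. Already a fixed point.
Sat(A[(¬valid ∧ ack) U ack]) = {Check}
Sat(AX A[(¬valid ∧ ack) U ack]) = {s : every successor in {Check}} = {Err}
|Sat(AX A[(¬valid ∧ ack) U ack])| = |{Err}| = 1.

1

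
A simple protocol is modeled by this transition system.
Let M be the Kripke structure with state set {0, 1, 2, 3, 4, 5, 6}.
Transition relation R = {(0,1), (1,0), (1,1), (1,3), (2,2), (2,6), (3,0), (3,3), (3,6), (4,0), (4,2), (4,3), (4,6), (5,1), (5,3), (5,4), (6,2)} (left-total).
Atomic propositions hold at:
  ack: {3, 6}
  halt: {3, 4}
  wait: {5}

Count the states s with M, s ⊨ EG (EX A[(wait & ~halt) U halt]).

4

Sat(~halt) = {0, 1, 2, 5, 6}
Sat(wait & ~halt) = {5}
A[(wait & ~halt) U halt]: least fixpoint, start Z0 = Sat(halt) = {3, 4}, add states in Sat(wait & ~halt) with every successor in Z. Already a fixed point.
Sat(A[(wait & ~halt) U halt]) = {3, 4}
Sat(EX A[(wait & ~halt) U halt]) = {s : some successor in {3, 4}} = {1, 3, 4, 5}
EG (EX A[(wait & ~halt) U halt]): greatest fixpoint, start Z0 = {1, 3, 4, 5}, keep only states in Sat with some successor in Z. Already a fixed point.
Sat(EG (EX A[(wait & ~halt) U halt])) = {1, 3, 4, 5}
|Sat(EG (EX A[(wait & ~halt) U halt]))| = |{1, 3, 4, 5}| = 4.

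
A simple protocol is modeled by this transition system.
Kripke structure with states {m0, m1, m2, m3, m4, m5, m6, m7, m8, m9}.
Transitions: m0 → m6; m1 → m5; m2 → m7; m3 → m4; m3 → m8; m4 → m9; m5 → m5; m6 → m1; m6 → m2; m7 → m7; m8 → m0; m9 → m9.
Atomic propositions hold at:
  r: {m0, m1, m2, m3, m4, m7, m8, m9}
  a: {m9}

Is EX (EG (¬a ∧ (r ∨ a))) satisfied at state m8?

No

Sat(¬a) = {m0, m1, m2, m3, m4, m5, m6, m7, m8}
Sat(r ∨ a) = {m0, m1, m2, m3, m4, m7, m8, m9}
Sat(¬a ∧ (r ∨ a)) = {m0, m1, m2, m3, m4, m7, m8}
EG (¬a ∧ (r ∨ a)): greatest fixpoint, start Z0 = {m0, m1, m2, m3, m4, m7, m8}, keep only states in Sat with some successor in Z. Z1 = {m2, m3, m7, m8}; Z2 = {m2, m3, m7}; Z3 = {m2, m7}; fixed.
Sat(EG (¬a ∧ (r ∨ a))) = {m2, m7}
Sat(EX (EG (¬a ∧ (r ∨ a)))) = {s : some successor in {m2, m7}} = {m2, m6, m7}
m8 ∉ Sat(EX (EG (¬a ∧ (r ∨ a)))) = {m2, m6, m7}, so the formula does not hold at m8.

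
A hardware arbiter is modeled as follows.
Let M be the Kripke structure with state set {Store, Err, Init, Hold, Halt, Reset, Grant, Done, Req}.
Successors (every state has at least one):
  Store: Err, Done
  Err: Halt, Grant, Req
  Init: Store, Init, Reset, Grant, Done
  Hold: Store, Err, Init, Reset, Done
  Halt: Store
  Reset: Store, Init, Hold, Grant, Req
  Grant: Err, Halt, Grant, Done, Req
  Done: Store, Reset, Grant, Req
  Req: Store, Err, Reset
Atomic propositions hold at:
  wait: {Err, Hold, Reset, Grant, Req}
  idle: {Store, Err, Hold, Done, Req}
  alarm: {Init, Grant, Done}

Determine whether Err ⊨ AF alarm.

AF alarm: least fixpoint, start Z0 = {Init, Grant, Done}, add states with every successor in Z. Already a fixed point.
Sat(AF alarm) = {Init, Grant, Done}
Err ∉ Sat(AF alarm) = {Init, Grant, Done}, so the formula does not hold at Err.

No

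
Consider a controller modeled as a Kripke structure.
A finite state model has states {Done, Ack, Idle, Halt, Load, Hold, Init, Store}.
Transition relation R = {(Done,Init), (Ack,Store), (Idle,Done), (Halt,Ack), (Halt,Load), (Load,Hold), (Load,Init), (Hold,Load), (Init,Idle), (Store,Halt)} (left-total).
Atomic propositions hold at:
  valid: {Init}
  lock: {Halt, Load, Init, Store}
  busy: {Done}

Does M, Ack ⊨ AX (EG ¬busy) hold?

Sat(¬busy) = {Ack, Idle, Halt, Load, Hold, Init, Store}
EG ¬busy: greatest fixpoint, start Z0 = {Ack, Idle, Halt, Load, Hold, Init, Store}, keep only states in Sat with some successor in Z. Z1 = {Ack, Halt, Load, Hold, Init, Store}; Z2 = {Ack, Halt, Load, Hold, Store}; fixed.
Sat(EG ¬busy) = {Ack, Halt, Load, Hold, Store}
Sat(AX (EG ¬busy)) = {s : every successor in {Ack, Halt, Load, Hold, Store}} = {Ack, Halt, Hold, Store}
Ack ∈ Sat(AX (EG ¬busy)) = {Ack, Halt, Hold, Store}, so the formula holds at Ack.

Yes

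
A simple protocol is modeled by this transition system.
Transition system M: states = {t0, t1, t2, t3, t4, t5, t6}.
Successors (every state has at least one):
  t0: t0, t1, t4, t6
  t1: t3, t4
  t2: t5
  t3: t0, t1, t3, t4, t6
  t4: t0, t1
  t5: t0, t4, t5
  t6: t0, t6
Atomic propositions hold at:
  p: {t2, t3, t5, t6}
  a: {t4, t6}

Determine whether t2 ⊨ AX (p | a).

Sat(p | a) = {t2, t3, t4, t5, t6}
Sat(AX (p | a)) = {s : every successor in {t2, t3, t4, t5, t6}} = {t1, t2}
t2 ∈ Sat(AX (p | a)) = {t1, t2}, so the formula holds at t2.

Yes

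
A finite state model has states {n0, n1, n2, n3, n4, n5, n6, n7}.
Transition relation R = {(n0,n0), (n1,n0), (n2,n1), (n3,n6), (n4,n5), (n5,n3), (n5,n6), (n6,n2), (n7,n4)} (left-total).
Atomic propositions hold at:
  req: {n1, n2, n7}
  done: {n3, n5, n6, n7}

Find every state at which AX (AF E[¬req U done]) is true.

{n3, n4, n5, n7}

Sat(¬req) = {n0, n3, n4, n5, n6}
E[¬req U done]: least fixpoint, start Z0 = Sat(done) = {n3, n5, n6, n7}, add states in Sat(¬req) with some successor in Z. Z1 = {n3, n4, n5, n6, n7}; fixed.
Sat(E[¬req U done]) = {n3, n4, n5, n6, n7}
AF E[¬req U done]: least fixpoint, start Z0 = {n3, n4, n5, n6, n7}, add states with every successor in Z. Already a fixed point.
Sat(AF E[¬req U done]) = {n3, n4, n5, n6, n7}
Sat(AX (AF E[¬req U done])) = {s : every successor in {n3, n4, n5, n6, n7}} = {n3, n4, n5, n7}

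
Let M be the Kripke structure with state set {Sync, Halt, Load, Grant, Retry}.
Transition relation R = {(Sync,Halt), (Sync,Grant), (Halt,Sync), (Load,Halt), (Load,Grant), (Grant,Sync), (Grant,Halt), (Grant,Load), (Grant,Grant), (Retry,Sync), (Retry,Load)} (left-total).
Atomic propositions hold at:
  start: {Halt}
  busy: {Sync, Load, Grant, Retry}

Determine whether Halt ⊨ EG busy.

No

EG busy: greatest fixpoint, start Z0 = {Sync, Load, Grant, Retry}, keep only states in Sat with some successor in Z. Already a fixed point.
Sat(EG busy) = {Sync, Load, Grant, Retry}
Halt ∉ Sat(EG busy) = {Sync, Load, Grant, Retry}, so the formula does not hold at Halt.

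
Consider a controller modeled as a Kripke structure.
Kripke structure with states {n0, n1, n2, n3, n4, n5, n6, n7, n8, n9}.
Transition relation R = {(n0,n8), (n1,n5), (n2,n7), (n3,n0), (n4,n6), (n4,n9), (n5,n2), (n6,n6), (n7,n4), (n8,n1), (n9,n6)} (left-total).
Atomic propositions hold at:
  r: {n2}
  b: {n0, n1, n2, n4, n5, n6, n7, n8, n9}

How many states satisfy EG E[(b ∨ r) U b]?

Sat(b ∨ r) = {n0, n1, n2, n4, n5, n6, n7, n8, n9}
E[(b ∨ r) U b]: least fixpoint, start Z0 = Sat(b) = {n0, n1, n2, n4, n5, n6, n7, n8, n9}, add states in Sat(b ∨ r) with some successor in Z. Already a fixed point.
Sat(E[(b ∨ r) U b]) = {n0, n1, n2, n4, n5, n6, n7, n8, n9}
EG E[(b ∨ r) U b]: greatest fixpoint, start Z0 = {n0, n1, n2, n4, n5, n6, n7, n8, n9}, keep only states in Sat with some successor in Z. Already a fixed point.
Sat(EG E[(b ∨ r) U b]) = {n0, n1, n2, n4, n5, n6, n7, n8, n9}
|Sat(EG E[(b ∨ r) U b])| = |{n0, n1, n2, n4, n5, n6, n7, n8, n9}| = 9.

9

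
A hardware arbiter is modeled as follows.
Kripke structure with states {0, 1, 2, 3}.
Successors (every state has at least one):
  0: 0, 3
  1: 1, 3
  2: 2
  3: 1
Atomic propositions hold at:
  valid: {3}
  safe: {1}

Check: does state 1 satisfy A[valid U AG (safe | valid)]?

Sat(safe | valid) = {1, 3}
AG (safe | valid): greatest fixpoint, start Z0 = {1, 3}, keep only states in Sat with every successor in Z. Already a fixed point.
Sat(AG (safe | valid)) = {1, 3}
A[valid U AG (safe | valid)]: least fixpoint, start Z0 = Sat(AG (safe | valid)) = {1, 3}, add states in Sat(valid) with every successor in Z. Already a fixed point.
Sat(A[valid U AG (safe | valid)]) = {1, 3}
1 ∈ Sat(A[valid U AG (safe | valid)]) = {1, 3}, so the formula holds at 1.

Yes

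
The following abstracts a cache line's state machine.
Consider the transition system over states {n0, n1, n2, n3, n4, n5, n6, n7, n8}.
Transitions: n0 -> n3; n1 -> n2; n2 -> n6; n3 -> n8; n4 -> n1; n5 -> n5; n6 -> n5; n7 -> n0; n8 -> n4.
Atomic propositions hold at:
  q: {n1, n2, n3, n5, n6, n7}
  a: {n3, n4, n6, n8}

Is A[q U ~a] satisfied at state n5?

Yes

Sat(~a) = {n0, n1, n2, n5, n7}
A[q U ~a]: least fixpoint, start Z0 = Sat(~a) = {n0, n1, n2, n5, n7}, add states in Sat(q) with every successor in Z. Z1 = {n0, n1, n2, n5, n6, n7}; fixed.
Sat(A[q U ~a]) = {n0, n1, n2, n5, n6, n7}
n5 ∈ Sat(A[q U ~a]) = {n0, n1, n2, n5, n6, n7}, so the formula holds at n5.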